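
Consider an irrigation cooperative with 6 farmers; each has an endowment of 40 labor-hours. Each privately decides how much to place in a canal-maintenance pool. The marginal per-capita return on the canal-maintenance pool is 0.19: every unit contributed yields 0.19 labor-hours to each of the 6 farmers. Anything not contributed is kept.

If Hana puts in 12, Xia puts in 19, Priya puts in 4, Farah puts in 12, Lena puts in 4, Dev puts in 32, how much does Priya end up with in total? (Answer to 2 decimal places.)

51.77 labor-hours

Total contributed: 12 + 19 + 4 + 12 + 4 + 32 = 83.
Each receives 0.19 × 83 = 15.77 from the canal-maintenance pool.
Priya keeps 40 − 4 = 36, so Priya's payoff is 36 + 15.77 = 51.77.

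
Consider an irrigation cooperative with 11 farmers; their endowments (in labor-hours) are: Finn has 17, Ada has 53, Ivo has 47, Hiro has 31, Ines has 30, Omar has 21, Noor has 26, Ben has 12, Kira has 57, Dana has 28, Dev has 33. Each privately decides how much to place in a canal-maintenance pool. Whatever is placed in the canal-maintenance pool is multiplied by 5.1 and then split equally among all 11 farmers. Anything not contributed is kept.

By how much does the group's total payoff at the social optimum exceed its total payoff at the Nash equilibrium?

The private return per contributed unit is 5.1/11 = 0.4636 < 1 for every player regardless of endowment, so the Nash equilibrium is zero contribution and the group total is Σ E_j = 17 + 53 + 47 + 31 + 30 + 21 + 26 + 12 + 57 + 28 + 33 = 355.
Each contributed unit returns 5.100 to the group, so the social optimum is full contribution by everyone: group total = 5.100 × 355 = 1810.50.
Efficiency loss = (5.100 − 1) × 355 = 1455.50.

1455.50 labor-hours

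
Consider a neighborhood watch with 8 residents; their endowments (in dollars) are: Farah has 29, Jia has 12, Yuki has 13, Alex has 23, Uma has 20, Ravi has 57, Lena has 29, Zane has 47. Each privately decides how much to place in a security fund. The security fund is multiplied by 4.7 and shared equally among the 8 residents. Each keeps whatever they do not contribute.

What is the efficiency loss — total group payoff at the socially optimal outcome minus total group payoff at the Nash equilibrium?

851.00 dollars

The private return per contributed unit is 4.7/8 = 0.5875 < 1 for every player regardless of endowment, so the Nash equilibrium is zero contribution and the group total is Σ E_j = 29 + 12 + 13 + 23 + 20 + 57 + 29 + 47 = 230.
Each contributed unit returns 4.700 to the group, so the social optimum is full contribution by everyone: group total = 4.700 × 230 = 1081.00.
Efficiency loss = (4.700 − 1) × 230 = 851.00.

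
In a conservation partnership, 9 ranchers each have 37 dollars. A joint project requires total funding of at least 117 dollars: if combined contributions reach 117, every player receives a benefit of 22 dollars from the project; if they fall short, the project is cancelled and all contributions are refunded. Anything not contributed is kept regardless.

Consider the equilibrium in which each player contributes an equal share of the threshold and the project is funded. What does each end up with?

46 dollars

Equal share of the threshold: 117/9 = 13.
At this profile no one gains by cutting their contribution: any cut drops the total below 117, the project is cancelled, contributions are refunded, and the deviator ends with 37, which is less than 37 − 13 + 22 = 46. Contributing more than 13 just wastes the excess. So contributing exactly 13 is a best response.
Each player's payoff: 37 − 13 + 22 = 46.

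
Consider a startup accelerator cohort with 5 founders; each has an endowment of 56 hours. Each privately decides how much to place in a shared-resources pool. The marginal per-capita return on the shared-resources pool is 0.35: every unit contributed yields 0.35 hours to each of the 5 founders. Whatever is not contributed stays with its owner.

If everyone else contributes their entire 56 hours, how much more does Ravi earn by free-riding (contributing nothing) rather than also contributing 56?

Switching from a contribution of 56 to 0 lets Ravi keep an extra 56 hours, but lowers the shared-resources pool by 56, which costs Ravi their own share of that drop: 0.35 × 56 = 19.60.
Net gain = 56 − 19.60 = 36.40. The private return per contributed unit (0.35) is below 1, so free-riding is indeed the best response regardless of what the others do.

36.40 hours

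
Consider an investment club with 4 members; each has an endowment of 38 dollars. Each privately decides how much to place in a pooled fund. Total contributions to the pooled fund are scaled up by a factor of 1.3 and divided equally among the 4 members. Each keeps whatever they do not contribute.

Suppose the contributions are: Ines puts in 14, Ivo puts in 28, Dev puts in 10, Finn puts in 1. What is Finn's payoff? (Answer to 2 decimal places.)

Total contributed: 14 + 28 + 10 + 1 = 53.
Each receives 1.3 × 53 / 4 = 17.23 from the pooled fund.
Finn keeps 38 − 1 = 37, so Finn's payoff is 37 + 17.23 = 54.23.

54.23 dollars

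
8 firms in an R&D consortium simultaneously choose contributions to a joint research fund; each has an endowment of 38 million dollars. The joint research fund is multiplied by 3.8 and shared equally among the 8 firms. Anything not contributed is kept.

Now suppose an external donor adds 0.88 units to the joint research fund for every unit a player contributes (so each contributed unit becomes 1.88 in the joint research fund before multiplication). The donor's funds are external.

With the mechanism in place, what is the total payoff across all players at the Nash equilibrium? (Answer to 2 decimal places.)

Even with the mechanism, each unit contributed returns only 3.8 × 1.88 / 8 = 0.8930 per unit of net cost, so contributing nothing is still dominant.
At the Nash equilibrium no one contributes; group total payoff = 8 × 38 = 304.

304.00 million dollars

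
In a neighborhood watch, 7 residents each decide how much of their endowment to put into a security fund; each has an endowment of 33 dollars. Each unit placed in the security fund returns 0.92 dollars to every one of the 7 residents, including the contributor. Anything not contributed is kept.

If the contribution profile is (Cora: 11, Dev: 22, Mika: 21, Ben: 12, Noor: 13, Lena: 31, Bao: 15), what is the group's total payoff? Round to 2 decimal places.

911.00 dollars

Total contributed: 11 + 22 + 21 + 12 + 13 + 31 + 15 = 125; total kept: 7 × 33 − 125 = 106.
The security fund pays out 0.92 × 7 × 125 = 805.00 in aggregate.
Group total = 106 + 805.00 = 911.00.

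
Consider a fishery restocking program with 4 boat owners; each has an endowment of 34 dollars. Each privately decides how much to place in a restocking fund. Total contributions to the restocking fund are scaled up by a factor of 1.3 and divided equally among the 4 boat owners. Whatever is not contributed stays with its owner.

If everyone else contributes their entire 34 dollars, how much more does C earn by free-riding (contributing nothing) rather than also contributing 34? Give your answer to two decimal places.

22.95 dollars

Switching from a contribution of 34 to 0 lets C keep an extra 34 dollars, but lowers the restocking fund by 34, which costs C their own share of that drop: 1.3/4 × 34 = 11.05.
Net gain = 34 − 11.05 = 22.95. The private return per contributed unit (0.3250) is below 1, so free-riding is indeed the best response regardless of what the others do.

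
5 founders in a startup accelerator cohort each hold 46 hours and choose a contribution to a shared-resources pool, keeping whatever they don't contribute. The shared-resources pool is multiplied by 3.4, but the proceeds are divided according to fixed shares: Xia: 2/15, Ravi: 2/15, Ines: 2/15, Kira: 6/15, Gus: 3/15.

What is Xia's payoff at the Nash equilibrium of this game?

66.85 hours

Each unit j contributes comes back to j as 3.4 × (j's share), so j prefers to contribute only if that share exceeds 1/3.4 = 0.2941; otherwise keeping the unit dominates.
Kira alone (share 6/15) is above the threshold, contributing 46; the remaining 4 contribute 0. Total contributed: 46.
Xia keeps 46 and receives 3.4 × 46 × 2/15 = 20.85 from the shared-resources pool, for a payoff of 66.85.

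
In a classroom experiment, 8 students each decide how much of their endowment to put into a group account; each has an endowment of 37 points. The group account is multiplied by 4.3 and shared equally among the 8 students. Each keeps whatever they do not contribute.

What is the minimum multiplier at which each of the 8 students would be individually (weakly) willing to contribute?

8

A contributed unit returns (multiplier)/8 to its contributor.
This reaches 1 exactly when the multiplier is 8.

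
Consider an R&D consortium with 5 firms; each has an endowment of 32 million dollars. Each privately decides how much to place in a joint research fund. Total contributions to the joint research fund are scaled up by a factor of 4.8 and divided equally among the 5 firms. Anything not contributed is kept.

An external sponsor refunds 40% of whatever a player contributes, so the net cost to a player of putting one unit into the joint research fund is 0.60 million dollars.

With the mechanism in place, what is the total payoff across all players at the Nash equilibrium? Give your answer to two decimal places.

832.00 million dollars

The effective private return per unit is now (4.8/5) / 0.60 = 1.6000 > 1, so every player's dominant strategy flips to full contribution.
So the Nash equilibrium is full contribution by all 5; the group earns 5 × (32 × 0.40 + 4.8 × 32) = 832.00.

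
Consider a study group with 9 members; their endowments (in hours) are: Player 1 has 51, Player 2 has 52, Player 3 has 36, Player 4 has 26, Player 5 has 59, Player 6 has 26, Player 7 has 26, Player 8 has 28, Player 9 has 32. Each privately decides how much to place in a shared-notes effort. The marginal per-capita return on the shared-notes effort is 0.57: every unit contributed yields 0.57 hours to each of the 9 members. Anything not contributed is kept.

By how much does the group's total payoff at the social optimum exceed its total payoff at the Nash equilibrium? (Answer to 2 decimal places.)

The private return per contributed unit is 0.57 < 1 for everyone, so the Nash equilibrium is zero contribution and the group total is Σ E_j = 51 + 52 + 36 + 26 + 59 + 26 + 26 + 28 + 32 = 336.
Each contributed unit returns 5.130 to the group, so the social optimum is full contribution by everyone: group total = 5.130 × 336 = 1723.68.
Efficiency loss = (5.130 − 1) × 336 = 1387.68.

1387.68 hours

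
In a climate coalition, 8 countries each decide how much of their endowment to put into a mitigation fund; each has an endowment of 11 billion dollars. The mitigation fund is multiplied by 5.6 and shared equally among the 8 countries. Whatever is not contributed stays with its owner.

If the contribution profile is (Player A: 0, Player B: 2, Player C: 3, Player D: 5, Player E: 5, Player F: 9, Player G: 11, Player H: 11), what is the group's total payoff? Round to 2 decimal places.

299.60 billion dollars

Total contributed: 0 + 2 + 3 + 5 + 5 + 9 + 11 + 11 = 46; total kept: 8 × 11 − 46 = 42.
The mitigation fund pays out 5.6 × 46 = 257.60 in aggregate.
Group total = 42 + 257.60 = 299.60.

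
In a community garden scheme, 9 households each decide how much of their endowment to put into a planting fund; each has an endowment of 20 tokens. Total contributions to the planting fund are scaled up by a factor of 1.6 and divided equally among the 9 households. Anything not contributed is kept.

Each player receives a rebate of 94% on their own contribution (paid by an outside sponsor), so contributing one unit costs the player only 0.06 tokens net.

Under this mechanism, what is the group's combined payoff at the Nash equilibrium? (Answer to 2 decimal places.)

With the mechanism, a contributed unit returns (1.6/9) / 0.06 = 2.9630 per unit of net cost to the contributor — now above 1 — so contributing fully is weakly dominant for every player.
So the Nash equilibrium is full contribution by all 9; the group earns 9 × (20 × 0.94 + 1.6 × 20) = 457.20.

457.20 tokens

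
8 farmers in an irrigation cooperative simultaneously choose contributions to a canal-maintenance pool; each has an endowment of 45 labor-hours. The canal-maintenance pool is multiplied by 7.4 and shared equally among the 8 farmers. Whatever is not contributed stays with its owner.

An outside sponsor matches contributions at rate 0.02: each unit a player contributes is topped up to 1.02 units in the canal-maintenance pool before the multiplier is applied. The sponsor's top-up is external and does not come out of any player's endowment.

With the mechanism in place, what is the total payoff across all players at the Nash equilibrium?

With the mechanism, a contributed unit returns 7.4 × 1.02 / 8 = 0.9435 per unit of net cost — still below 1 — so contributing 0 remains dominant for every player.
At the Nash equilibrium no one contributes; group total payoff = 8 × 45 = 360.

360.00 labor-hours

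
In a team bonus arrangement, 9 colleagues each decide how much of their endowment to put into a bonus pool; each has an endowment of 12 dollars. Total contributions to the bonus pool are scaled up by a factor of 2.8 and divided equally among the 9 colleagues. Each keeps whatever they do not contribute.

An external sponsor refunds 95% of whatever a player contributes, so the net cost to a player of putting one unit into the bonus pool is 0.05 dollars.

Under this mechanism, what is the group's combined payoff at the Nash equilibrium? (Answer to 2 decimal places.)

405.00 dollars

Under the mechanism each unit contributed yields (2.8/9) / 0.05 = 6.2222 back to its contributor per unit of net cost, which exceeds 1, making full contribution the dominant choice for everyone.
So the Nash equilibrium is full contribution by all 9; the group earns 9 × (12 × 0.95 + 2.8 × 12) = 405.00.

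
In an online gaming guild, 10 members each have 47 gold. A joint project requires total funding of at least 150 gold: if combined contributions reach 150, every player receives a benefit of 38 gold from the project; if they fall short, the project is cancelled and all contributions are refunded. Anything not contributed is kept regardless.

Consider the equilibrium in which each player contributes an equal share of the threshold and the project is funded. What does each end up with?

Equal share of the threshold: 150/10 = 15.
At this profile no one gains by cutting their contribution: any cut drops the total below 150, the project is cancelled, contributions are refunded, and the deviator ends with 47, which is less than 47 − 15 + 38 = 70. Contributing more than 15 just wastes the excess. So contributing exactly 15 is a best response.
Each player's payoff: 47 − 15 + 38 = 70.

70 gold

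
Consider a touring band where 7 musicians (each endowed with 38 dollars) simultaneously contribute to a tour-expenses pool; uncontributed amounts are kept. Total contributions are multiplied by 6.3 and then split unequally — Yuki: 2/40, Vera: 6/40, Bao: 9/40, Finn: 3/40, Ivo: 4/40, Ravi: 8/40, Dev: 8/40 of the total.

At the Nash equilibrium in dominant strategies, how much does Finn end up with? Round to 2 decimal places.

Each unit j contributes comes back to j as 6.3 × (j's share), so j prefers to contribute only if that share exceeds 1/6.3 = 0.1587; otherwise keeping the unit dominates.
Bao, Ravi and Dev clear that bar, contributing 38 each; the remaining 4 contribute 0. Total contributed: 114.
Finn keeps 38 and receives 6.3 × 114 × 3/40 = 53.87 from the tour-expenses pool, for a payoff of 91.87.

91.87 dollars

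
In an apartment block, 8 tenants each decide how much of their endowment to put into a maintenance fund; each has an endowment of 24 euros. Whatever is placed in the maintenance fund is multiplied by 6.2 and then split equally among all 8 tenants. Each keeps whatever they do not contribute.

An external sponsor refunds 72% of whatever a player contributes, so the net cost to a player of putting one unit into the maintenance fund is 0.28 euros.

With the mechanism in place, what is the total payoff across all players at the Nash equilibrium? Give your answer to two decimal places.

Under the mechanism each unit contributed yields (6.2/8) / 0.28 = 2.7679 back to its contributor per unit of net cost, which exceeds 1, making full contribution the dominant choice for everyone.
So the Nash equilibrium is full contribution by all 8; the group earns 8 × (24 × 0.72 + 6.2 × 24) = 1328.64.

1328.64 euros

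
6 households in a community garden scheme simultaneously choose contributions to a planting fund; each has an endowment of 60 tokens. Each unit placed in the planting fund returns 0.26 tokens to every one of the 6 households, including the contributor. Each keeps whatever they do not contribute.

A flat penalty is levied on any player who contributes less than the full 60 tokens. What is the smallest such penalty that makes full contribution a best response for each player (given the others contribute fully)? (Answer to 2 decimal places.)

44.40 tokens

Given the others contribute fully, the best deviation is to contribute 0 (any partial contribution still incurs the fine and gives up units whose private return 0.26 is below 1).
Deviating from 60 to 0 saves 60 tokens but forfeits the deviator's share of the drop in the planting fund: 0.26 × 60 = 15.60.
So the deviation gain is 60 − 15.60 = 44.40, and the fine must be at least 44.40 tokens to wipe it out.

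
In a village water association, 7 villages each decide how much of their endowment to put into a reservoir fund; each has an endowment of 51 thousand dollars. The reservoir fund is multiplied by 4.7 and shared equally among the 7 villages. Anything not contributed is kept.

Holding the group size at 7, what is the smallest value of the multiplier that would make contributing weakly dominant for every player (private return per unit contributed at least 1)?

7

A contributed unit returns (multiplier)/7 to its contributor.
This reaches 1 exactly when the multiplier is 7.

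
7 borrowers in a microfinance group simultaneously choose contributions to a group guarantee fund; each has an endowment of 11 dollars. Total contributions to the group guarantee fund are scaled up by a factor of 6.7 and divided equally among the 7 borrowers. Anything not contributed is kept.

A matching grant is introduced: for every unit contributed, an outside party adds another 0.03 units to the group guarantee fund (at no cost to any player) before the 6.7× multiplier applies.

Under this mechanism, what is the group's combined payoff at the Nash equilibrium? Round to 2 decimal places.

With the mechanism, a contributed unit returns 6.7 × 1.03 / 7 = 0.9859 per unit of net cost — still below 1 — so contributing 0 remains dominant for every player.
At the Nash equilibrium no one contributes; group total payoff = 7 × 11 = 77.

77.00 dollars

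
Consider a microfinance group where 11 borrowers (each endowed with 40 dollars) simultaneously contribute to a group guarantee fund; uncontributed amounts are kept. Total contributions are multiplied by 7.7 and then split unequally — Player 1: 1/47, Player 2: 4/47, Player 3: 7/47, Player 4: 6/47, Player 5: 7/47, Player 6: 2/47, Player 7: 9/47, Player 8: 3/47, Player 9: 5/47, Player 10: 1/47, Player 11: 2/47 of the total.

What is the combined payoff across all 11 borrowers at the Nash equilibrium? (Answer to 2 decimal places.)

1244.00 dollars

Player j's private return per contributed unit is 7.7 × (j's share). Contributing is weakly dominant for j when that share is at least 1/7.7 = 0.1299, and contributing 0 is dominant otherwise.
The shares above 0.1299 belong to Player 3, Player 5 and Player 7, contributing 40 each; the remaining 8 contribute 0. Total contributed: 120.
The group guarantee fund pays out 7.7 × 120 = 924.00 in total (split across the unequal shares, but the aggregate is all that matters for the group sum).
The 8 free-riders keep 40 each, adding 320. Group total = 320 + 924.00 = 1244.00.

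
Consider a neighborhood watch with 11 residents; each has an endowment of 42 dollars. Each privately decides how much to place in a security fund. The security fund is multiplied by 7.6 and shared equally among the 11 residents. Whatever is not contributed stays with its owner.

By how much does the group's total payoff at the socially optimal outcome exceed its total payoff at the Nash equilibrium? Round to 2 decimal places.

3049.20 dollars

Each contributed unit returns 7.6/11 = 0.6909 to its contributor — below 1 — so contributing 0 is dominant for every player. At the Nash equilibrium everyone keeps their 42, and the group total is 11 × 42 = 462.
Each contributed unit returns 7.600 to the group as a whole (0.6909 to each of 11 players), which exceeds 1, so the social optimum is full contribution: group total = 7.600 × 462 = 3511.20.
Efficiency loss = 3511.20 − 462 = 3049.20.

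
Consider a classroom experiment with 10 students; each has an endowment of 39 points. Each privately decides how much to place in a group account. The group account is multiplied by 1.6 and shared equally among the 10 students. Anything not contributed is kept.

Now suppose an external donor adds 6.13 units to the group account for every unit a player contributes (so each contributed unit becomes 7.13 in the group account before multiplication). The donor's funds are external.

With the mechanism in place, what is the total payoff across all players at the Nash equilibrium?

4449.12 points

Under the mechanism each unit contributed yields 1.6 × 7.13 / 10 = 1.1408 back to its contributor per unit of net cost, which exceeds 1, making full contribution the dominant choice for everyone.
At the Nash equilibrium everyone contributes 39. Group total payoff = 1.6 × 7.13 × 390 = 4449.12.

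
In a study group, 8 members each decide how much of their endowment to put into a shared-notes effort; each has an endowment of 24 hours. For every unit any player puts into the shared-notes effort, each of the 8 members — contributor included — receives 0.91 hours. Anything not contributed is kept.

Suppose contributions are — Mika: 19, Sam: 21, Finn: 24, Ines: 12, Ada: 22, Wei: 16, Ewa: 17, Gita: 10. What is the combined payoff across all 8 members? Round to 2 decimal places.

Total contributed: 19 + 21 + 24 + 12 + 22 + 16 + 17 + 10 = 141; total kept: 8 × 24 − 141 = 51.
The shared-notes effort pays out 0.91 × 8 × 141 = 1026.48 in aggregate.
Group total = 51 + 1026.48 = 1077.48.

1077.48 hours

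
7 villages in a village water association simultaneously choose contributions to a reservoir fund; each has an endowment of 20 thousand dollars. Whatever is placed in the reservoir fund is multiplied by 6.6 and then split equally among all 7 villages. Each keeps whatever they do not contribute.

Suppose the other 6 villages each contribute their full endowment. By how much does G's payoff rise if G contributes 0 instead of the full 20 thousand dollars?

1.14 thousand dollars

Switching from a contribution of 20 to 0 lets G keep an extra 20 thousand dollars, but lowers the reservoir fund by 20, which costs G their own share of that drop: 6.6/7 × 20 = 18.86.
Net gain = 20 − 18.86 = 1.14. The private return per contributed unit (0.9429) is below 1, so free-riding is indeed the best response regardless of what the others do.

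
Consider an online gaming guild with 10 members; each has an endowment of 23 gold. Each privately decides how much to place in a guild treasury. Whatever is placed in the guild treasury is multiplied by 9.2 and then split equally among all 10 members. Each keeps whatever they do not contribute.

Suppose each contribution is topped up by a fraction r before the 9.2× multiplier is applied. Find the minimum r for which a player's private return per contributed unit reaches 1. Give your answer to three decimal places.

With matching at rate r, one contributed unit becomes (1 + r) in the guild treasury and returns 9.2 × (1 + r) / 10 to the contributor.
Setting this equal to 1: 1 + r = 10/9.2 = 1.0870.
So the minimum matching rate is r = 1.0870 − 1 = 0.087.

0.087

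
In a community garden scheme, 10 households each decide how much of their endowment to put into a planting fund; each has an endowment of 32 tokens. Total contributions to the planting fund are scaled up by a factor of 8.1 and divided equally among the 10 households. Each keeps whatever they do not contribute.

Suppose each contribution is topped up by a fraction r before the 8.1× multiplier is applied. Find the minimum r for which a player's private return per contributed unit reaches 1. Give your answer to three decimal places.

With matching at rate r, one contributed unit becomes (1 + r) in the planting fund and returns 8.1 × (1 + r) / 10 to the contributor.
Setting this equal to 1: 1 + r = 10/8.1 = 1.2346.
So the minimum matching rate is r = 1.2346 − 1 = 0.235.

0.235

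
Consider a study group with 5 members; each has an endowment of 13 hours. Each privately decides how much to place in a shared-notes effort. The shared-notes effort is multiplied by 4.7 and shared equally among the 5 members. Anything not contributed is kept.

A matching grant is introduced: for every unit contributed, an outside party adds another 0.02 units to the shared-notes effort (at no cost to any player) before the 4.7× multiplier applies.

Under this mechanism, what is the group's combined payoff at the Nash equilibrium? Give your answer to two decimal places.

65.00 hours

With the mechanism, a contributed unit returns 4.7 × 1.02 / 5 = 0.9588 per unit of net cost — still below 1 — so contributing 0 remains dominant for every player.
Everyone keeps their endowment and the group total is 5 × 13 = 65.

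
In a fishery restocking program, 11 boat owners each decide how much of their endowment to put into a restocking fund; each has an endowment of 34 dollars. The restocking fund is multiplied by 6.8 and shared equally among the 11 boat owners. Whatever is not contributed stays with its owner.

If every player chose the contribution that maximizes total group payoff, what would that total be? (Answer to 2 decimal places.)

2543.20 dollars

Each contributed unit returns 6.800 to the group as a whole (0.6182 to each of 11 players), which exceeds 1, so the social optimum is full contribution: group total = 6.800 × 374 = 2543.20.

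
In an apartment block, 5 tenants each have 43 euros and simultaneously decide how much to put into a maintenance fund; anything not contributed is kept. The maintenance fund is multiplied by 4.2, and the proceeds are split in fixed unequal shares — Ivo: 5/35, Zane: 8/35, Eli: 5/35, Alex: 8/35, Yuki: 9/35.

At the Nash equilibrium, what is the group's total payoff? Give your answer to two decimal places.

352.60 euros

Each unit j contributes comes back to j as 4.2 × (j's share), so j prefers to contribute only if that share exceeds 1/4.2 = 0.2381; otherwise keeping the unit dominates.
Only Yuki (9/35) clears that bar, contributing 43; the remaining 4 contribute 0. Total contributed: 43.
The maintenance fund pays out 4.2 × 43 = 180.60 in total (split across the unequal shares, but the aggregate is all that matters for the group sum).
The 4 free-riders keep 43 each, adding 172. Group total = 172 + 180.60 = 352.60.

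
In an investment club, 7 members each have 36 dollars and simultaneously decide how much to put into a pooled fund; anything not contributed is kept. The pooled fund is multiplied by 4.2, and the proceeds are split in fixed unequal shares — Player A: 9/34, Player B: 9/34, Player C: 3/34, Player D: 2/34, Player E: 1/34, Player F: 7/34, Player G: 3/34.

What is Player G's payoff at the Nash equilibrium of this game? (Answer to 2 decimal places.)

62.68 dollars

Player j's private return per contributed unit is 4.2 × (j's share). Contributing is weakly dominant for j when that share is at least 1/4.2 = 0.2381, and contributing 0 is dominant otherwise.
The shares above 0.2381 belong to Player A and Player B, contributing 36 each; the remaining 5 contribute 0. Total contributed: 72.
Player G keeps 36 and receives 4.2 × 72 × 3/34 = 26.68 from the pooled fund, for a payoff of 62.68.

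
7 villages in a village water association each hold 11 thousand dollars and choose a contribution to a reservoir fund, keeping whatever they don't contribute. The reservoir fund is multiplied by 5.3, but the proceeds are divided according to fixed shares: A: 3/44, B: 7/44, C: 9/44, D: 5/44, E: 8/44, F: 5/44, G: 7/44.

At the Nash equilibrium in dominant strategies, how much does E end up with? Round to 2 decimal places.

21.60 thousand dollars

Player j's private return per contributed unit is 5.3 × (j's share). Contributing is weakly dominant for j when that share is at least 1/5.3 = 0.1887, and contributing 0 is dominant otherwise.
C alone (share 9/44) is above the threshold, contributing 11; the remaining 6 contribute 0. Total contributed: 11.
E keeps 11 and receives 5.3 × 11 × 8/44 = 10.60 from the reservoir fund, for a payoff of 21.60.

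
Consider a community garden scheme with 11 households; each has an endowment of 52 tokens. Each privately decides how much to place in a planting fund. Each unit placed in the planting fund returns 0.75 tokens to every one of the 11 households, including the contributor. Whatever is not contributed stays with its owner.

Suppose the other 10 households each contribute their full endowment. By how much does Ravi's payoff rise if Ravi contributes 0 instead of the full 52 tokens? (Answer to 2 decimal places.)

Switching from a contribution of 52 to 0 lets Ravi keep an extra 52 tokens, but lowers the planting fund by 52, which costs Ravi their own share of that drop: 0.75 × 52 = 39.00.
Net gain = 52 − 39.00 = 13.00. The private return per contributed unit (0.75) is below 1, so free-riding is indeed the best response regardless of what the others do.

13.00 tokens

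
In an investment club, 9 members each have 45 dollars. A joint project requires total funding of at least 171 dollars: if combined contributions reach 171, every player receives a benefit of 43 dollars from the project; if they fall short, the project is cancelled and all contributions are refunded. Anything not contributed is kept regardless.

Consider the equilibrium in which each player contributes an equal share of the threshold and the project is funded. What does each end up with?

Equal share of the threshold: 171/9 = 19.
At this profile no one gains by cutting their contribution: any cut drops the total below 171, the project is cancelled, contributions are refunded, and the deviator ends with 45, which is less than 45 − 19 + 43 = 69. Contributing more than 19 just wastes the excess. So contributing exactly 19 is a best response.
Each player's payoff: 45 − 19 + 43 = 69.

69 dollars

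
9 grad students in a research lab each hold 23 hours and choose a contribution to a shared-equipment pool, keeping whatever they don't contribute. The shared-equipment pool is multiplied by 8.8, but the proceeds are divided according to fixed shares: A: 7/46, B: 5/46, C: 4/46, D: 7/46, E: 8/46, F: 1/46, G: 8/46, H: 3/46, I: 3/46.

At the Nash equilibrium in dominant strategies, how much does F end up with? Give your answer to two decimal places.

For player j, contributing a unit is worthwhile iff 8.8 × (j's share) ≥ 1, i.e. iff j's share is at least 0.1136.
A, D, E and G are above the threshold, contributing 23 each; the remaining 5 contribute 0. Total contributed: 92.
F keeps 23 and receives 8.8 × 92 × 1/46 = 17.60 from the shared-equipment pool, for a payoff of 40.60.

40.60 hours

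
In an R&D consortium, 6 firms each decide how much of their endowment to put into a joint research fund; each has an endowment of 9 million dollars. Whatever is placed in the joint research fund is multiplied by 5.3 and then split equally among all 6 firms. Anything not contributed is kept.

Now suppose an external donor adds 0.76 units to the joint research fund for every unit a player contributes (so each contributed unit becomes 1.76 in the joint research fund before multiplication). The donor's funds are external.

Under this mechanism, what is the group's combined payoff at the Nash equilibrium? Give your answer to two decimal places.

The effective private return per unit is now 5.3 × 1.76 / 6 = 1.5547 > 1, so every player's dominant strategy flips to full contribution.
So the Nash equilibrium is full contribution by all 6; the group earns 5.3 × 1.76 × 54 = 503.71.

503.71 million dollars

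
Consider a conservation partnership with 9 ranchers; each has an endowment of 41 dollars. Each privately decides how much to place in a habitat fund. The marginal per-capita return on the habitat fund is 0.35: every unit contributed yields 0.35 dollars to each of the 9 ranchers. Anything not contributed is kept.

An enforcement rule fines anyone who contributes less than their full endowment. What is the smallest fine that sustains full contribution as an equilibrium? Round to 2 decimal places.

Given the others contribute fully, the best deviation is to contribute 0 (any partial contribution still incurs the fine and gives up units whose private return 0.35 is below 1).
Deviating from 41 to 0 saves 41 dollars but forfeits the deviator's share of the drop in the habitat fund: 0.35 × 41 = 14.35.
So the deviation gain is 41 − 14.35 = 26.65, and the fine must be at least 26.65 dollars to wipe it out.

26.65 dollars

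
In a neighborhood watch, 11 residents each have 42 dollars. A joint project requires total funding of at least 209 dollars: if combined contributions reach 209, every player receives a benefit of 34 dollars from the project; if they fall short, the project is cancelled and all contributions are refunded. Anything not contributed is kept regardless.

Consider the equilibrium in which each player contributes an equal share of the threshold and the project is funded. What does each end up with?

Equal share of the threshold: 209/11 = 19.
At this profile no one gains by cutting their contribution: any cut drops the total below 209, the project is cancelled, contributions are refunded, and the deviator ends with 42, which is less than 42 − 19 + 34 = 57. Contributing more than 19 just wastes the excess. So contributing exactly 19 is a best response.
Each player's payoff: 42 − 19 + 34 = 57.

57 dollars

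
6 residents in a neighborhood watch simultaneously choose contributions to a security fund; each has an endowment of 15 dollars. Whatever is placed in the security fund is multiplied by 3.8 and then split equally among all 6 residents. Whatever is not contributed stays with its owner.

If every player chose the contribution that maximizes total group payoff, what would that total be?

342.00 dollars

Each contributed unit returns 3.800 to the group as a whole (0.6333 to each of 6 players), which exceeds 1, so the social optimum is full contribution: group total = 3.800 × 90 = 342.00.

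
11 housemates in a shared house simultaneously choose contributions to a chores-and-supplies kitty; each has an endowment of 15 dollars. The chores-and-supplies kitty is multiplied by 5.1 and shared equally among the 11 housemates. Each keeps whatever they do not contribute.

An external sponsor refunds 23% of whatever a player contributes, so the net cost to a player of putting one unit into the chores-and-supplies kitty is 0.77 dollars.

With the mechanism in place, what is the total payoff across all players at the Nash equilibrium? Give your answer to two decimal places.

With the mechanism, a contributed unit returns (5.1/11) / 0.77 = 0.6021 per unit of net cost — still below 1 — so contributing 0 remains dominant for every player.
Everyone keeps their endowment and the group total is 11 × 15 = 165.

165.00 dollars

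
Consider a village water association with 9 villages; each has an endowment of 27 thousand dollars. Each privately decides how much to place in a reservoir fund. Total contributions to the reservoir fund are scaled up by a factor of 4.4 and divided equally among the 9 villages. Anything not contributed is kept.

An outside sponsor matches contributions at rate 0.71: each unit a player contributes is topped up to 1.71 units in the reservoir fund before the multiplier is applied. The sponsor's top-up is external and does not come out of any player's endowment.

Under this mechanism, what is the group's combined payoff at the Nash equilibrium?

243.00 thousand dollars

Even with the mechanism, each unit contributed returns only 4.4 × 1.71 / 9 = 0.8360 per unit of net cost, so contributing nothing is still dominant.
Everyone keeps their endowment and the group total is 9 × 27 = 243.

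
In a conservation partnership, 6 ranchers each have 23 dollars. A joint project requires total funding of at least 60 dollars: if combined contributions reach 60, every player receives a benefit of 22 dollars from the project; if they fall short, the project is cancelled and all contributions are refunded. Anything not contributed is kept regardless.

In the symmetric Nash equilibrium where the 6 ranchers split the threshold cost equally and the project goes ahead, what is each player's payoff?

35 dollars

Equal share of the threshold: 60/6 = 10.
At this profile no one gains by cutting their contribution: any cut drops the total below 60, the project is cancelled, contributions are refunded, and the deviator ends with 23, which is less than 23 − 10 + 22 = 35. Contributing more than 10 just wastes the excess. So contributing exactly 10 is a best response.
Each player's payoff: 23 − 10 + 22 = 35.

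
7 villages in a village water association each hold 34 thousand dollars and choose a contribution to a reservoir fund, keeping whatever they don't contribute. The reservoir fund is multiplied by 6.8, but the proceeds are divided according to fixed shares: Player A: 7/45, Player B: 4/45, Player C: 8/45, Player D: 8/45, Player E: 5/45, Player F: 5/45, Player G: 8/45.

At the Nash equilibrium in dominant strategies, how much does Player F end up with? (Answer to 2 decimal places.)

Player j's private return per contributed unit is 6.8 × (j's share). Contributing is weakly dominant for j when that share is at least 1/6.8 = 0.1471, and contributing 0 is dominant otherwise.
Player A, Player C, Player D and Player G clear that bar, contributing 34 each; the remaining 3 contribute 0. Total contributed: 136.
Player F keeps 34 and receives 6.8 × 136 × 5/45 = 102.76 from the reservoir fund, for a payoff of 136.76.

136.76 thousand dollars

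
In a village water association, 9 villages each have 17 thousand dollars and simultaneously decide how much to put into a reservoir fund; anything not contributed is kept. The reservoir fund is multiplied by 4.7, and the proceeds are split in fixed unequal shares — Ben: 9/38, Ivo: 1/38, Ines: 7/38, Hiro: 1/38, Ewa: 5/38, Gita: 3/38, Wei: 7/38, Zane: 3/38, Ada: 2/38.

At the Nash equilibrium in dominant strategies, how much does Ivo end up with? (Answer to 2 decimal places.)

19.10 thousand dollars

Player j's private return per contributed unit is 4.7 × (j's share). Contributing is weakly dominant for j when that share is at least 1/4.7 = 0.2128, and contributing 0 is dominant otherwise.
Ben alone (share 9/38) is above the threshold, contributing 17; the remaining 8 contribute 0. Total contributed: 17.
Ivo keeps 17 and receives 4.7 × 17 × 1/38 = 2.10 from the reservoir fund, for a payoff of 19.10.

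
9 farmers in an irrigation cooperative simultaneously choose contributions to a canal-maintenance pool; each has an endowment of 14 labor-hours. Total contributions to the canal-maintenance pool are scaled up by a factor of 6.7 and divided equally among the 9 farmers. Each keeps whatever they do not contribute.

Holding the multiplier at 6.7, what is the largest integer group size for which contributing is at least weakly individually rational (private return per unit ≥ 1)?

6

Private return per unit is 6.7/(group size), which is ≥ 1 whenever the group size is ≤ 6.7.
The largest such integer is 6.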